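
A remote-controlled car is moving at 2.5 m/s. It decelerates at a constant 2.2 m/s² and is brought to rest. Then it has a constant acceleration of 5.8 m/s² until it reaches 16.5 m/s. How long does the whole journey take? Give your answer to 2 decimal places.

Phase 1 (decelerating): v₀ = 2.50 m/s, a = -2.2 m/s².
v = v₀ + at → t = (0 − 2.50) / -2.2 = 1.14 s
v² = v₀² + 2aΔx → Δx = (0² − 2.50²)/(2·-2.2) = 1.42 m

Phase 2 (accelerating): v₀ = 0 m/s, a = 5.8 m/s².
v = v₀ + at → t = (16.5 − 0) / 5.8 = 2.84 s
v² = v₀² + 2aΔx → Δx = (16.5² − 0²)/(2·5.8) = 23.5 m
Total time = 1.14 + 2.84 = 3.98 s

3.98 s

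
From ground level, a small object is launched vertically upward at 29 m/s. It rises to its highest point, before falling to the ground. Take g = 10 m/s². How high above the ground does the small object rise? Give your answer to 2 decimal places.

42.05 m

Phase 1 (rising): v₀ = 29.0 m/s, a = -10 m/s².
v = v₀ + at → t = (0 − 29.0) / -10 = 2.90 s
v² = v₀² + 2aΔx → Δx = (0² − 29.0²)/(2·-10) = 42.0 m
Maximum height = 42.0 m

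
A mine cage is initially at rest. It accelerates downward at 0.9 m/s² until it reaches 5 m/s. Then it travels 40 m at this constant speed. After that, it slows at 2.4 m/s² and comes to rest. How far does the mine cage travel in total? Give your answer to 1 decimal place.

59.1 m

Phase 1 (accelerating): v₀ = 0 m/s, a = 0.9 m/s².
v = v₀ + at → t = (5 − 0) / 0.9 = 5.56 s
v² = v₀² + 2aΔx → Δx = (5² − 0²)/(2·0.9) = 13.9 m

Phase 2 (constant speed): v₀ = 5.00 m/s, a = 0 m/s².
Constant speed: t = d/v = 40/5.00 = 8.00 s

Phase 3 (decelerating): v₀ = 5.00 m/s, a = -2.4 m/s².
v = v₀ + at → t = (0 − 5.00) / -2.4 = 2.08 s
v² = v₀² + 2aΔx → Δx = (0² − 5.00²)/(2·-2.4) = 5.21 m
Total distance = 13.9 + 40.0 + 5.21 = 59.1 m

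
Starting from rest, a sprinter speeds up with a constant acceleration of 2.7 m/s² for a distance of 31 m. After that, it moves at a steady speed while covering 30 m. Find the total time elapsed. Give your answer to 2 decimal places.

7.11 s

Phase 1 (accelerating): v₀ = 0 m/s, a = 2.7 m/s².
v² = v₀² + 2aΔx = 0² + 2·2.7·31 = 167 → v = 12.9 m/s
t = (v − v₀)/a = (12.9 − 0)/2.7 = 4.79 s

Phase 2 (constant speed): v₀ = 12.9 m/s, a = 0 m/s².
Constant speed: t = d/v = 30/12.9 = 2.32 s
Total time = 4.79 + 2.32 = 7.11 s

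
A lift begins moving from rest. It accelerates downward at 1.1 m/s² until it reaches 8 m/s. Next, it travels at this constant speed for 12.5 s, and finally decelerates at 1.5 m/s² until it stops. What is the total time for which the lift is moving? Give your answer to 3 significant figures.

Phase 1 (accelerating): v₀ = 0 m/s, a = 1.1 m/s².
v = v₀ + at → t = (8 − 0) / 1.1 = 7.27 s
v² = v₀² + 2aΔx → Δx = (8² − 0²)/(2·1.1) = 29.1 m

Phase 2 (constant speed): v₀ = 8.00 m/s, a = 0 m/s².
v = v₀ + at = 8.00 + (0)(12.5) = 8.00 m/s
Δx = v₀t + ½at² = 8.00·12.5 + 0.5·0·12.5² = 100 m

Phase 3 (decelerating): v₀ = 8.00 m/s, a = -1.5 m/s².
v = v₀ + at → t = (0 − 8.00) / -1.5 = 5.33 s
v² = v₀² + 2aΔx → Δx = (0² − 8.00²)/(2·-1.5) = 21.3 m
Total time = 7.27 + 12.5 + 5.33 = 25.1 s

25.1 s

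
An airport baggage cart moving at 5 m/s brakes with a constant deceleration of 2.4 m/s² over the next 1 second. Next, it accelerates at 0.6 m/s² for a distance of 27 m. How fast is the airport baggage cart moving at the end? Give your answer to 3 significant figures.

6.26 m/s

Phase 1 (decelerating): v₀ = 5.00 m/s, a = -2.4 m/s².
v = v₀ + at = 5.00 + (-2.4)(1) = 2.60 m/s
Δx = v₀t + ½at² = 5.00·1 + 0.5·-2.4·1² = 3.80 m

Phase 2 (accelerating): v₀ = 2.60 m/s, a = 0.6 m/s².
v² = v₀² + 2aΔx = 2.60² + 2·0.6·27 = 39.2 → v = 6.26 m/s
t = (v − v₀)/a = (6.26 − 2.60)/0.6 = 6.10 s
Final speed = 6.26 m/s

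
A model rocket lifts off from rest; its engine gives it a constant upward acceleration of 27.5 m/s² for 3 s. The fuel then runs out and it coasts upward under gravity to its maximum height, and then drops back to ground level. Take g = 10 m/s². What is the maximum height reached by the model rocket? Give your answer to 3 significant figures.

Phase 1 (powered ascent): v₀ = 0 m/s, a = 27.5 m/s².
v = v₀ + at = 0 + (27.5)(3) = 82.5 m/s
Δx = v₀t + ½at² = 0·3 + 0.5·27.5·3² = 124 m

Phase 2 (coasting upward): v₀ = 82.5 m/s, a = -10 m/s².
v = v₀ + at → t = (0 − 82.5) / -10 = 8.25 s
v² = v₀² + 2aΔx → Δx = (0² − 82.5²)/(2·-10) = 340 m
Maximum height = 124 + 340 = 464 m

464 m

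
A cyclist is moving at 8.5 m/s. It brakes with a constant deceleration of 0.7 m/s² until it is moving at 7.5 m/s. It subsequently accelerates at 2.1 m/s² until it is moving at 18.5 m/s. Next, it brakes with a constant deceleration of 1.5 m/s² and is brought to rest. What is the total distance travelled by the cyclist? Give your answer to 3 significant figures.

194 m

Phase 1 (decelerating): v₀ = 8.50 m/s, a = -0.7 m/s².
v = v₀ + at → t = (7.5 − 8.50) / -0.7 = 1.43 s
v² = v₀² + 2aΔx → Δx = (7.5² − 8.50²)/(2·-0.7) = 11.4 m

Phase 2 (accelerating): v₀ = 7.50 m/s, a = 2.1 m/s².
v = v₀ + at → t = (18.5 − 7.50) / 2.1 = 5.24 s
v² = v₀² + 2aΔx → Δx = (18.5² − 7.50²)/(2·2.1) = 68.1 m

Phase 3 (decelerating): v₀ = 18.5 m/s, a = -1.5 m/s².
v = v₀ + at → t = (0 − 18.5) / -1.5 = 12.3 s
v² = v₀² + 2aΔx → Δx = (0² − 18.5²)/(2·-1.5) = 114 m
Total distance = 11.4 + 68.1 + 114 = 194 m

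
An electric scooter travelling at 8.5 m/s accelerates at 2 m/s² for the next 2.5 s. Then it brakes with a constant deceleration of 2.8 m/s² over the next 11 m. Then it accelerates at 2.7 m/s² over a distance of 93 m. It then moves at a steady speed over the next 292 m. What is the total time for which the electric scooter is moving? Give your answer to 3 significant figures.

20.3 s

Phase 1 (accelerating): v₀ = 8.50 m/s, a = 2 m/s².
v = v₀ + at = 8.50 + (2)(2.5) = 13.5 m/s
Δx = v₀t + ½at² = 8.50·2.5 + 0.5·2·2.5² = 27.5 m

Phase 2 (decelerating): v₀ = 13.5 m/s, a = -2.8 m/s².
v² = v₀² + 2aΔx = 13.5² + 2·-2.8·11 = 121 → v = 11.0 m/s
t = (v − v₀)/a = (11.0 − 13.5)/-2.8 = 0.899 s

Phase 3 (accelerating): v₀ = 11.0 m/s, a = 2.7 m/s².
v² = v₀² + 2aΔx = 11.0² + 2·2.7·93 = 623 → v = 25.0 m/s
t = (v − v₀)/a = (25.0 − 11.0)/2.7 = 5.18 s

Phase 4 (constant speed): v₀ = 25.0 m/s, a = 0 m/s².
Constant speed: t = d/v = 292/25.0 = 11.7 s
Total time = 2.50 + 0.899 + 5.18 + 11.7 = 20.3 s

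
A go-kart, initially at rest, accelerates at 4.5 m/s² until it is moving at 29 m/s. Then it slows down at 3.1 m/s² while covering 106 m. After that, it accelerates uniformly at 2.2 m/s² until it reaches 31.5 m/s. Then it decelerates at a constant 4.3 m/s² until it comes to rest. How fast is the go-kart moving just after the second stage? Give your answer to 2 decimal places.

13.56 m/s

Phase 1 (accelerating): v₀ = 0 m/s, a = 4.5 m/s².
v = v₀ + at → t = (29 − 0) / 4.5 = 6.44 s
v² = v₀² + 2aΔx → Δx = (29² − 0²)/(2·4.5) = 93.4 m

Phase 2 (decelerating): v₀ = 29.0 m/s, a = -3.1 m/s².
v² = v₀² + 2aΔx = 29.0² + 2·-3.1·106 = 184 → v = 13.6 m/s
t = (v − v₀)/a = (13.6 − 29.0)/-3.1 = 4.98 s
Speed at end of phase 2 = 13.6 m/s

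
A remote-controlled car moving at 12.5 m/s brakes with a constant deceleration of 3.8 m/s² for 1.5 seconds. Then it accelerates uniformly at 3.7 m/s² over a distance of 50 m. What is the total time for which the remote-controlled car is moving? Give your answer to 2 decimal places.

5.18 s

Phase 1 (decelerating): v₀ = 12.5 m/s, a = -3.8 m/s².
v = v₀ + at = 12.5 + (-3.8)(1.5) = 6.80 m/s
Δx = v₀t + ½at² = 12.5·1.5 + 0.5·-3.8·1.5² = 14.5 m

Phase 2 (accelerating): v₀ = 6.80 m/s, a = 3.7 m/s².
v² = v₀² + 2aΔx = 6.80² + 2·3.7·50 = 416 → v = 20.4 m/s
t = (v − v₀)/a = (20.4 − 6.80)/3.7 = 3.68 s
Total time = 1.50 + 3.68 = 5.18 s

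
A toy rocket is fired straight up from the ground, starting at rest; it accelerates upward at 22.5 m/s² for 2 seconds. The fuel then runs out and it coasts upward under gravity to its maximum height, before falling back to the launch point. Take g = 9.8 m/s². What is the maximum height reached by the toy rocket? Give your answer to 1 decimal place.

148.3 m

Phase 1 (powered ascent): v₀ = 0 m/s, a = 22.5 m/s².
v = v₀ + at = 0 + (22.5)(2) = 45.0 m/s
Δx = v₀t + ½at² = 0·2 + 0.5·22.5·2² = 45.0 m

Phase 2 (coasting upward): v₀ = 45.0 m/s, a = -9.8 m/s².
v = v₀ + at → t = (0 − 45.0) / -9.8 = 4.59 s
v² = v₀² + 2aΔx → Δx = (0² − 45.0²)/(2·-9.8) = 103 m
Maximum height = 45.0 + 103 = 148 m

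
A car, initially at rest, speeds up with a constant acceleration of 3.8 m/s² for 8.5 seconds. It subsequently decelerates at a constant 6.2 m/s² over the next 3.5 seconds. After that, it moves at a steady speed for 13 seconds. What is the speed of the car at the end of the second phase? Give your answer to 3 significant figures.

10.6 m/s

Phase 1 (accelerating): v₀ = 0 m/s, a = 3.8 m/s².
v = v₀ + at = 0 + (3.8)(8.5) = 32.3 m/s
Δx = v₀t + ½at² = 0·8.5 + 0.5·3.8·8.5² = 137 m

Phase 2 (decelerating): v₀ = 32.3 m/s, a = -6.2 m/s².
v = v₀ + at = 32.3 + (-6.2)(3.5) = 10.6 m/s
Δx = v₀t + ½at² = 32.3·3.5 + 0.5·-6.2·3.5² = 75.1 m
Speed at end of phase 2 = 10.6 m/s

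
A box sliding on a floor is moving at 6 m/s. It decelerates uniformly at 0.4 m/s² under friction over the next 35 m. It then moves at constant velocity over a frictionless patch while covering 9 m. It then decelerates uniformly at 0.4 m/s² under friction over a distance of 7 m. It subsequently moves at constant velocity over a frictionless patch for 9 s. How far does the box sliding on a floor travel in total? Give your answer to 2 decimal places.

Phase 1 (decelerating): v₀ = 6.00 m/s, a = -0.4 m/s².
v² = v₀² + 2aΔx = 6.00² + 2·-0.4·35 = 8.00 → v = 2.83 m/s
t = (v − v₀)/a = (2.83 − 6.00)/-0.4 = 7.93 s

Phase 2 (constant speed): v₀ = 2.83 m/s, a = 0 m/s².
Constant speed: t = d/v = 9/2.83 = 3.18 s

Phase 3 (decelerating): v₀ = 2.83 m/s, a = -0.4 m/s².
v² = v₀² + 2aΔx = 2.83² + 2·-0.4·7 = 2.40 → v = 1.55 m/s
t = (v − v₀)/a = (1.55 − 2.83)/-0.4 = 3.20 s

Phase 4 (constant speed): v₀ = 1.55 m/s, a = 0 m/s².
v = v₀ + at = 1.55 + (0)(9) = 1.55 m/s
Δx = v₀t + ½at² = 1.55·9 + 0.5·0·9² = 13.9 m
Total distance = 35.0 + 9.00 + 7.00 + 13.9 = 64.9 m

64.94 m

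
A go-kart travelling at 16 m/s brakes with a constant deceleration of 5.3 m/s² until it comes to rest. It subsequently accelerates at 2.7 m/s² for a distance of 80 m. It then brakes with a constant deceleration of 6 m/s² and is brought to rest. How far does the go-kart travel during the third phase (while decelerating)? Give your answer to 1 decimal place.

Phase 1 (decelerating): v₀ = 16.0 m/s, a = -5.3 m/s².
v = v₀ + at → t = (0 − 16.0) / -5.3 = 3.02 s
v² = v₀² + 2aΔx → Δx = (0² − 16.0²)/(2·-5.3) = 24.2 m

Phase 2 (accelerating): v₀ = 0 m/s, a = 2.7 m/s².
v² = v₀² + 2aΔx = 0² + 2·2.7·80 = 432 → v = 20.8 m/s
t = (v − v₀)/a = (20.8 − 0)/2.7 = 7.70 s

Phase 3 (decelerating): v₀ = 20.8 m/s, a = -6 m/s².
v = v₀ + at → t = (0 − 20.8) / -6 = 3.46 s
v² = v₀² + 2aΔx → Δx = (0² − 20.8²)/(2·-6) = 36.0 m
Distance in phase 3 = 36.0 m

36.0 m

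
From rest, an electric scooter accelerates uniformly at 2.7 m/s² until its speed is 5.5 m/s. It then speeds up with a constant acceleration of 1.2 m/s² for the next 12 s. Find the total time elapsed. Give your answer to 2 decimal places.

Phase 1 (accelerating): v₀ = 0 m/s, a = 2.7 m/s².
v = v₀ + at → t = (5.5 − 0) / 2.7 = 2.04 s
v² = v₀² + 2aΔx → Δx = (5.5² − 0²)/(2·2.7) = 5.60 m

Phase 2 (accelerating): v₀ = 5.50 m/s, a = 1.2 m/s².
v = v₀ + at = 5.50 + (1.2)(12) = 19.9 m/s
Δx = v₀t + ½at² = 5.50·12 + 0.5·1.2·12² = 152 m
Total time = 2.04 + 12.0 = 14.0 s

14.04 s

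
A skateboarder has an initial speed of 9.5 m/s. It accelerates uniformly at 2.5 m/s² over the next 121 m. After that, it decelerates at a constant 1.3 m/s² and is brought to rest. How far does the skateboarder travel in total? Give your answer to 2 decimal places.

Phase 1 (accelerating): v₀ = 9.50 m/s, a = 2.5 m/s².
v² = v₀² + 2aΔx = 9.50² + 2·2.5·121 = 695 → v = 26.4 m/s
t = (v − v₀)/a = (26.4 − 9.50)/2.5 = 6.75 s

Phase 2 (decelerating): v₀ = 26.4 m/s, a = -1.3 m/s².
v = v₀ + at → t = (0 − 26.4) / -1.3 = 20.3 s
v² = v₀² + 2aΔx → Δx = (0² − 26.4²)/(2·-1.3) = 267 m
Total distance = 121 + 267 = 388 m

388.40 m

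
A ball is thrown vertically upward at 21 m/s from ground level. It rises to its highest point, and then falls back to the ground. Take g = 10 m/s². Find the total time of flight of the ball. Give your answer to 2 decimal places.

4.20 s

Phase 1 (rising): v₀ = 21.0 m/s, a = -10 m/s².
v = v₀ + at → t = (0 − 21.0) / -10 = 2.10 s
v² = v₀² + 2aΔx → Δx = (0² − 21.0²)/(2·-10) = 22.1 m

Phase 2 (falling): v₀ = 0 m/s, a = -10 m/s².
Falls 22.1 m from rest: t = √(2·22.1/10) = 2.10 s; v = g·t = 21.0 m/s.
Total time = 2.10 + 2.10 = 4.20 s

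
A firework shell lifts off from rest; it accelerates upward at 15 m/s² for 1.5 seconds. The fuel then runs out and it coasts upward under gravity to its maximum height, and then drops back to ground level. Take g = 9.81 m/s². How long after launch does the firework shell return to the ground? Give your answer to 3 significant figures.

6.74 s

Phase 1 (powered ascent): v₀ = 0 m/s, a = 15 m/s².
v = v₀ + at = 0 + (15)(1.5) = 22.5 m/s
Δx = v₀t + ½at² = 0·1.5 + 0.5·15·1.5² = 16.9 m

Phase 2 (coasting upward): v₀ = 22.5 m/s, a = -9.81 m/s².
v = v₀ + at → t = (0 − 22.5) / -9.81 = 2.29 s
v² = v₀² + 2aΔx → Δx = (0² − 22.5²)/(2·-9.81) = 25.8 m

Phase 3 (free fall): v₀ = 0 m/s, a = -9.81 m/s².
Falls 42.7 m from rest: t = √(2·42.7/9.81) = 2.95 s; v = g·t = 28.9 m/s.
Total time = 1.50 + 2.29 + 2.95 = 6.74 s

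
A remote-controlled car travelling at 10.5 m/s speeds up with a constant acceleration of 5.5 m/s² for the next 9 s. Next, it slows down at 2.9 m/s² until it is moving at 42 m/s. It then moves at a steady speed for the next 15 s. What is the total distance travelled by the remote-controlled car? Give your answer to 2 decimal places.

Phase 1 (accelerating): v₀ = 10.5 m/s, a = 5.5 m/s².
v = v₀ + at = 10.5 + (5.5)(9) = 60.0 m/s
Δx = v₀t + ½at² = 10.5·9 + 0.5·5.5·9² = 317 m

Phase 2 (decelerating): v₀ = 60.0 m/s, a = -2.9 m/s².
v = v₀ + at → t = (42 − 60.0) / -2.9 = 6.21 s
v² = v₀² + 2aΔx → Δx = (42² − 60.0²)/(2·-2.9) = 317 m

Phase 3 (constant speed): v₀ = 42.0 m/s, a = 0 m/s².
v = v₀ + at = 42.0 + (0)(15) = 42.0 m/s
Δx = v₀t + ½at² = 42.0·15 + 0.5·0·15² = 630 m
Total distance = 317 + 317 + 630 = 1260 m

1263.80 m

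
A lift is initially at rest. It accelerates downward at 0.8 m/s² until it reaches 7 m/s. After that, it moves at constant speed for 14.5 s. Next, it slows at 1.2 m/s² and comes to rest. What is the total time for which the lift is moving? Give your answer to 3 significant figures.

29.1 s

Phase 1 (accelerating): v₀ = 0 m/s, a = 0.8 m/s².
v = v₀ + at → t = (7 − 0) / 0.8 = 8.75 s
v² = v₀² + 2aΔx → Δx = (7² − 0²)/(2·0.8) = 30.6 m

Phase 2 (constant speed): v₀ = 7.00 m/s, a = 0 m/s².
v = v₀ + at = 7.00 + (0)(14.5) = 7.00 m/s
Δx = v₀t + ½at² = 7.00·14.5 + 0.5·0·14.5² = 102 m

Phase 3 (decelerating): v₀ = 7.00 m/s, a = -1.2 m/s².
v = v₀ + at → t = (0 − 7.00) / -1.2 = 5.83 s
v² = v₀² + 2aΔx → Δx = (0² − 7.00²)/(2·-1.2) = 20.4 m
Total time = 8.75 + 14.5 + 5.83 = 29.1 s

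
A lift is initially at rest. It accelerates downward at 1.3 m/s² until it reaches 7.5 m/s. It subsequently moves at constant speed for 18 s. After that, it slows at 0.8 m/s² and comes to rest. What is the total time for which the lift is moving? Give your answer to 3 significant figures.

33.1 s

Phase 1 (accelerating): v₀ = 0 m/s, a = 1.3 m/s².
v = v₀ + at → t = (7.5 − 0) / 1.3 = 5.77 s
v² = v₀² + 2aΔx → Δx = (7.5² − 0²)/(2·1.3) = 21.6 m

Phase 2 (constant speed): v₀ = 7.50 m/s, a = 0 m/s².
v = v₀ + at = 7.50 + (0)(18) = 7.50 m/s
Δx = v₀t + ½at² = 7.50·18 + 0.5·0·18² = 135 m

Phase 3 (decelerating): v₀ = 7.50 m/s, a = -0.8 m/s².
v = v₀ + at → t = (0 − 7.50) / -0.8 = 9.38 s
v² = v₀² + 2aΔx → Δx = (0² − 7.50²)/(2·-0.8) = 35.2 m
Total time = 5.77 + 18.0 + 9.38 = 33.1 s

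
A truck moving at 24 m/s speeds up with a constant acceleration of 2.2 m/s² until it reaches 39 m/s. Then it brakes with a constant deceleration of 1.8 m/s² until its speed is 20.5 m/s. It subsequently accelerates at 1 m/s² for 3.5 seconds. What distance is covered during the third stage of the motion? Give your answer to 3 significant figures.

Phase 1 (accelerating): v₀ = 24.0 m/s, a = 2.2 m/s².
v = v₀ + at → t = (39 − 24.0) / 2.2 = 6.82 s
v² = v₀² + 2aΔx → Δx = (39² − 24.0²)/(2·2.2) = 215 m

Phase 2 (decelerating): v₀ = 39.0 m/s, a = -1.8 m/s².
v = v₀ + at → t = (20.5 − 39.0) / -1.8 = 10.3 s
v² = v₀² + 2aΔx → Δx = (20.5² − 39.0²)/(2·-1.8) = 306 m

Phase 3 (accelerating): v₀ = 20.5 m/s, a = 1 m/s².
v = v₀ + at = 20.5 + (1)(3.5) = 24.0 m/s
Δx = v₀t + ½at² = 20.5·3.5 + 0.5·1·3.5² = 77.9 m
Distance in phase 3 = 77.9 m

77.9 m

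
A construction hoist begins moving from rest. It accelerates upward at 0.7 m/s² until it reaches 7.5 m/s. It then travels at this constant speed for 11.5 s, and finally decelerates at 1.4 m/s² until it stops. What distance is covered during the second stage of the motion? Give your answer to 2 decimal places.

86.25 m

Phase 1 (accelerating): v₀ = 0 m/s, a = 0.7 m/s².
v = v₀ + at → t = (7.5 − 0) / 0.7 = 10.7 s
v² = v₀² + 2aΔx → Δx = (7.5² − 0²)/(2·0.7) = 40.2 m

Phase 2 (constant speed): v₀ = 7.50 m/s, a = 0 m/s².
v = v₀ + at = 7.50 + (0)(11.5) = 7.50 m/s
Δx = v₀t + ½at² = 7.50·11.5 + 0.5·0·11.5² = 86.2 m
Distance in phase 2 = 86.2 m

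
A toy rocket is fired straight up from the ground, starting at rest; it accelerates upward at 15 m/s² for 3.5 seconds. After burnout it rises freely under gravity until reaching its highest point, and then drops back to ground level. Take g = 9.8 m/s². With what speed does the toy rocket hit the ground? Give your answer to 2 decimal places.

67.51 m/s

Phase 1 (powered ascent): v₀ = 0 m/s, a = 15 m/s².
v = v₀ + at = 0 + (15)(3.5) = 52.5 m/s
Δx = v₀t + ½at² = 0·3.5 + 0.5·15·3.5² = 91.9 m

Phase 2 (coasting upward): v₀ = 52.5 m/s, a = -9.8 m/s².
v = v₀ + at → t = (0 − 52.5) / -9.8 = 5.36 s
v² = v₀² + 2aΔx → Δx = (0² − 52.5²)/(2·-9.8) = 141 m

Phase 3 (free fall): v₀ = 0 m/s, a = -9.8 m/s².
Falls 232 m from rest: t = √(2·232/9.8) = 6.89 s; v = g·t = 67.5 m/s.
Impact speed = 67.5 m/s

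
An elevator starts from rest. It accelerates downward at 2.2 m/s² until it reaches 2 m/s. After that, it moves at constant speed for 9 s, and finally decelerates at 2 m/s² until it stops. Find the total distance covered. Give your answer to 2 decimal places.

Phase 1 (accelerating): v₀ = 0 m/s, a = 2.2 m/s².
v = v₀ + at → t = (2 − 0) / 2.2 = 0.909 s
v² = v₀² + 2aΔx → Δx = (2² − 0²)/(2·2.2) = 0.909 m

Phase 2 (constant speed): v₀ = 2.00 m/s, a = 0 m/s².
v = v₀ + at = 2.00 + (0)(9) = 2.00 m/s
Δx = v₀t + ½at² = 2.00·9 + 0.5·0·9² = 18.0 m

Phase 3 (decelerating): v₀ = 2.00 m/s, a = -2 m/s².
v = v₀ + at → t = (0 − 2.00) / -2 = 1.00 s
v² = v₀² + 2aΔx → Δx = (0² − 2.00²)/(2·-2) = 1.00 m
Total distance = 0.909 + 18.0 + 1.00 = 19.9 m

19.91 m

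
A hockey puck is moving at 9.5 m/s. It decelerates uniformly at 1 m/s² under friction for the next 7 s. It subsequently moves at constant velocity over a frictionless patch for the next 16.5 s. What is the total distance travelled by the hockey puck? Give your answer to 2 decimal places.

Phase 1 (decelerating): v₀ = 9.50 m/s, a = -1 m/s².
v = v₀ + at = 9.50 + (-1)(7) = 2.50 m/s
Δx = v₀t + ½at² = 9.50·7 + 0.5·-1·7² = 42.0 m

Phase 2 (constant speed): v₀ = 2.50 m/s, a = 0 m/s².
v = v₀ + at = 2.50 + (0)(16.5) = 2.50 m/s
Δx = v₀t + ½at² = 2.50·16.5 + 0.5·0·16.5² = 41.2 m
Total distance = 42.0 + 41.2 = 83.2 m

83.25 m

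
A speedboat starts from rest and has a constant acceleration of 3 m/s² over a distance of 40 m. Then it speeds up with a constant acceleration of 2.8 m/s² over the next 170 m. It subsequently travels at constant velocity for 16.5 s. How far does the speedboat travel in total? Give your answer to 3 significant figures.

Phase 1 (accelerating): v₀ = 0 m/s, a = 3 m/s².
v² = v₀² + 2aΔx = 0² + 2·3·40 = 240 → v = 15.5 m/s
t = (v − v₀)/a = (15.5 − 0)/3 = 5.16 s

Phase 2 (accelerating): v₀ = 15.5 m/s, a = 2.8 m/s².
v² = v₀² + 2aΔx = 15.5² + 2·2.8·170 = 1190 → v = 34.5 m/s
t = (v − v₀)/a = (34.5 − 15.5)/2.8 = 6.80 s

Phase 3 (constant speed): v₀ = 34.5 m/s, a = 0 m/s².
v = v₀ + at = 34.5 + (0)(16.5) = 34.5 m/s
Δx = v₀t + ½at² = 34.5·16.5 + 0.5·0·16.5² = 570 m
Total distance = 40.0 + 170 + 570 = 780 m

780 m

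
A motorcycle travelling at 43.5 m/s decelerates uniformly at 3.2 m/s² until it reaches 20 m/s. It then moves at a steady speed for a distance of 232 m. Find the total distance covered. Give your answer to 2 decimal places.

465.16 m

Phase 1 (decelerating): v₀ = 43.5 m/s, a = -3.2 m/s².
v = v₀ + at → t = (20 − 43.5) / -3.2 = 7.34 s
v² = v₀² + 2aΔx → Δx = (20² − 43.5²)/(2·-3.2) = 233 m

Phase 2 (constant speed): v₀ = 20.0 m/s, a = 0 m/s².
Constant speed: t = d/v = 232/20.0 = 11.6 s
Total distance = 233 + 232 = 465 m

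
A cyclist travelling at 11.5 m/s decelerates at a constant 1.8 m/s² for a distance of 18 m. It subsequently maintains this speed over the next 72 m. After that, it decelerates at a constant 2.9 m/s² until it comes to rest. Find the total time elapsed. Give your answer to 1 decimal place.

Phase 1 (decelerating): v₀ = 11.5 m/s, a = -1.8 m/s².
v² = v₀² + 2aΔx = 11.5² + 2·-1.8·18 = 67.5 → v = 8.21 m/s
t = (v − v₀)/a = (8.21 − 11.5)/-1.8 = 1.83 s

Phase 2 (constant speed): v₀ = 8.21 m/s, a = 0 m/s².
Constant speed: t = d/v = 72/8.21 = 8.77 s

Phase 3 (decelerating): v₀ = 8.21 m/s, a = -2.9 m/s².
v = v₀ + at → t = (0 − 8.21) / -2.9 = 2.83 s
v² = v₀² + 2aΔx → Δx = (0² − 8.21²)/(2·-2.9) = 11.6 m
Total time = 1.83 + 8.77 + 2.83 = 13.4 s

13.4 s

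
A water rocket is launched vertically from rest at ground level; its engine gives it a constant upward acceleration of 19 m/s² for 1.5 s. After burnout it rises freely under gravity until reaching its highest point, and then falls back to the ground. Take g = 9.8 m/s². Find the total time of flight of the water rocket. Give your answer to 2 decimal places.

Phase 1 (powered ascent): v₀ = 0 m/s, a = 19 m/s².
v = v₀ + at = 0 + (19)(1.5) = 28.5 m/s
Δx = v₀t + ½at² = 0·1.5 + 0.5·19·1.5² = 21.4 m

Phase 2 (coasting upward): v₀ = 28.5 m/s, a = -9.8 m/s².
v = v₀ + at → t = (0 − 28.5) / -9.8 = 2.91 s
v² = v₀² + 2aΔx → Δx = (0² − 28.5²)/(2·-9.8) = 41.4 m

Phase 3 (free fall): v₀ = 0 m/s, a = -9.8 m/s².
Falls 62.8 m from rest: t = √(2·62.8/9.8) = 3.58 s; v = g·t = 35.1 m/s.
Total time = 1.50 + 2.91 + 3.58 = 7.99 s

7.99 s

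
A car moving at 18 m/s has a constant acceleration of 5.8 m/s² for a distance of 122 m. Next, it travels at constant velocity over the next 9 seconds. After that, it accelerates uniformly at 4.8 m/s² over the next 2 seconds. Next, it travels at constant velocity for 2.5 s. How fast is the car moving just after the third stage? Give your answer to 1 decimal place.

Phase 1 (accelerating): v₀ = 18.0 m/s, a = 5.8 m/s².
v² = v₀² + 2aΔx = 18.0² + 2·5.8·122 = 1740 → v = 41.7 m/s
t = (v − v₀)/a = (41.7 − 18.0)/5.8 = 4.09 s

Phase 2 (constant speed): v₀ = 41.7 m/s, a = 0 m/s².
v = v₀ + at = 41.7 + (0)(9) = 41.7 m/s
Δx = v₀t + ½at² = 41.7·9 + 0.5·0·9² = 375 m

Phase 3 (accelerating): v₀ = 41.7 m/s, a = 4.8 m/s².
v = v₀ + at = 41.7 + (4.8)(2) = 51.3 m/s
Δx = v₀t + ½at² = 41.7·2 + 0.5·4.8·2² = 93.0 m
Speed at end of phase 3 = 51.3 m/s

51.3 m/s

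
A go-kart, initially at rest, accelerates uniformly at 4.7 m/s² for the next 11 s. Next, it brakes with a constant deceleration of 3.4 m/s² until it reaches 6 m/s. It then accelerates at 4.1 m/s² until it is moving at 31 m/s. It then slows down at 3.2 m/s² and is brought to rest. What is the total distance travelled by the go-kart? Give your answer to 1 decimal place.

935.1 m

Phase 1 (accelerating): v₀ = 0 m/s, a = 4.7 m/s².
v = v₀ + at = 0 + (4.7)(11) = 51.7 m/s
Δx = v₀t + ½at² = 0·11 + 0.5·4.7·11² = 284 m

Phase 2 (decelerating): v₀ = 51.7 m/s, a = -3.4 m/s².
v = v₀ + at → t = (6 − 51.7) / -3.4 = 13.4 s
v² = v₀² + 2aΔx → Δx = (6² − 51.7²)/(2·-3.4) = 388 m

Phase 3 (accelerating): v₀ = 6.00 m/s, a = 4.1 m/s².
v = v₀ + at → t = (31 − 6.00) / 4.1 = 6.10 s
v² = v₀² + 2aΔx → Δx = (31² − 6.00²)/(2·4.1) = 113 m

Phase 4 (decelerating): v₀ = 31.0 m/s, a = -3.2 m/s².
v = v₀ + at → t = (0 − 31.0) / -3.2 = 9.69 s
v² = v₀² + 2aΔx → Δx = (0² − 31.0²)/(2·-3.2) = 150 m
Total distance = 284 + 388 + 113 + 150 = 935 m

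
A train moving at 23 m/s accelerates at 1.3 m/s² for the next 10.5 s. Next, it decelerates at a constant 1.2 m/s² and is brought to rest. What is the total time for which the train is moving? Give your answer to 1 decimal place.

Phase 1 (accelerating): v₀ = 23.0 m/s, a = 1.3 m/s².
v = v₀ + at = 23.0 + (1.3)(10.5) = 36.6 m/s
Δx = v₀t + ½at² = 23.0·10.5 + 0.5·1.3·10.5² = 313 m

Phase 2 (decelerating): v₀ = 36.6 m/s, a = -1.2 m/s².
v = v₀ + at → t = (0 − 36.6) / -1.2 = 30.5 s
v² = v₀² + 2aΔx → Δx = (0² − 36.6²)/(2·-1.2) = 560 m
Total time = 10.5 + 30.5 = 41.0 s

41.0 s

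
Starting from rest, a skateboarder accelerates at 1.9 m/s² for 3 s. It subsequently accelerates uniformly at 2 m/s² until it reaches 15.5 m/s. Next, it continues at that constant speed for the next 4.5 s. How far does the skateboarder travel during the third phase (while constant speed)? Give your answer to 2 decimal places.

Phase 1 (accelerating): v₀ = 0 m/s, a = 1.9 m/s².
v = v₀ + at = 0 + (1.9)(3) = 5.70 m/s
Δx = v₀t + ½at² = 0·3 + 0.5·1.9·3² = 8.55 m

Phase 2 (accelerating): v₀ = 5.70 m/s, a = 2 m/s².
v = v₀ + at → t = (15.5 − 5.70) / 2 = 4.90 s
v² = v₀² + 2aΔx → Δx = (15.5² − 5.70²)/(2·2) = 51.9 m

Phase 3 (constant speed): v₀ = 15.5 m/s, a = 0 m/s².
v = v₀ + at = 15.5 + (0)(4.5) = 15.5 m/s
Δx = v₀t + ½at² = 15.5·4.5 + 0.5·0·4.5² = 69.8 m
Distance in phase 3 = 69.8 m

69.75 m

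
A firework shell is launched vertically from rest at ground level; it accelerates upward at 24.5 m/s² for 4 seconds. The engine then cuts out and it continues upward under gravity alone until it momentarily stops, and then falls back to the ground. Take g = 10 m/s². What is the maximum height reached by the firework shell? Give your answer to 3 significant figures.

Phase 1 (powered ascent): v₀ = 0 m/s, a = 24.5 m/s².
v = v₀ + at = 0 + (24.5)(4) = 98.0 m/s
Δx = v₀t + ½at² = 0·4 + 0.5·24.5·4² = 196 m

Phase 2 (coasting upward): v₀ = 98.0 m/s, a = -10 m/s².
v = v₀ + at → t = (0 − 98.0) / -10 = 9.80 s
v² = v₀² + 2aΔx → Δx = (0² − 98.0²)/(2·-10) = 480 m
Maximum height = 196 + 480 = 676 m

676 m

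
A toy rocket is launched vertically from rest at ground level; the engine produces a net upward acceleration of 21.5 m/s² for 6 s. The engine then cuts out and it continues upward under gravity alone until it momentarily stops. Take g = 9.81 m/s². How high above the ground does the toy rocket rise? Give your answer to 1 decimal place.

1235.2 m

Phase 1 (powered ascent): v₀ = 0 m/s, a = 21.5 m/s².
v = v₀ + at = 0 + (21.5)(6) = 129 m/s
Δx = v₀t + ½at² = 0·6 + 0.5·21.5·6² = 387 m

Phase 2 (coasting upward): v₀ = 129 m/s, a = -9.81 m/s².
v = v₀ + at → t = (0 − 129) / -9.81 = 13.1 s
v² = v₀² + 2aΔx → Δx = (0² − 129²)/(2·-9.81) = 848 m
Maximum height = 387 + 848 = 1240 m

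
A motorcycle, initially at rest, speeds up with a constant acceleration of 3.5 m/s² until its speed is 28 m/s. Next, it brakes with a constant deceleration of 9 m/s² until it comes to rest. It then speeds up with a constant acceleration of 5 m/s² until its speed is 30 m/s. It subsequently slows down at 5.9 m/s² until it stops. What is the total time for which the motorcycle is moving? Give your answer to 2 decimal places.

Phase 1 (accelerating): v₀ = 0 m/s, a = 3.5 m/s².
v = v₀ + at → t = (28 − 0) / 3.5 = 8.00 s
v² = v₀² + 2aΔx → Δx = (28² − 0²)/(2·3.5) = 112 m

Phase 2 (decelerating): v₀ = 28.0 m/s, a = -9 m/s².
v = v₀ + at → t = (0 − 28.0) / -9 = 3.11 s
v² = v₀² + 2aΔx → Δx = (0² − 28.0²)/(2·-9) = 43.6 m

Phase 3 (accelerating): v₀ = 0 m/s, a = 5 m/s².
v = v₀ + at → t = (30 − 0) / 5 = 6.00 s
v² = v₀² + 2aΔx → Δx = (30² − 0²)/(2·5) = 90.0 m

Phase 4 (decelerating): v₀ = 30.0 m/s, a = -5.9 m/s².
v = v₀ + at → t = (0 − 30.0) / -5.9 = 5.08 s
v² = v₀² + 2aΔx → Δx = (0² − 30.0²)/(2·-5.9) = 76.3 m
Total time = 8.00 + 3.11 + 6.00 + 5.08 = 22.2 s

22.20 s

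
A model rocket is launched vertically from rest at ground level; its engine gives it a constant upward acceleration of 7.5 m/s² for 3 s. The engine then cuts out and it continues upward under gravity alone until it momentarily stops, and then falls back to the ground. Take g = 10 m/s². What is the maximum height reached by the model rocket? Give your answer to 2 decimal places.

Phase 1 (powered ascent): v₀ = 0 m/s, a = 7.5 m/s².
v = v₀ + at = 0 + (7.5)(3) = 22.5 m/s
Δx = v₀t + ½at² = 0·3 + 0.5·7.5·3² = 33.8 m

Phase 2 (coasting upward): v₀ = 22.5 m/s, a = -10 m/s².
v = v₀ + at → t = (0 − 22.5) / -10 = 2.25 s
v² = v₀² + 2aΔx → Δx = (0² − 22.5²)/(2·-10) = 25.3 m
Maximum height = 33.8 + 25.3 = 59.1 m

59.06 m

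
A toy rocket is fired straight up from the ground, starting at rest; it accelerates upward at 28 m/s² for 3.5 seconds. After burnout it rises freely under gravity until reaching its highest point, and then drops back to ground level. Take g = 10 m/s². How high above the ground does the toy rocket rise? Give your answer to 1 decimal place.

Phase 1 (powered ascent): v₀ = 0 m/s, a = 28 m/s².
v = v₀ + at = 0 + (28)(3.5) = 98.0 m/s
Δx = v₀t + ½at² = 0·3.5 + 0.5·28·3.5² = 172 m

Phase 2 (coasting upward): v₀ = 98.0 m/s, a = -10 m/s².
v = v₀ + at → t = (0 − 98.0) / -10 = 9.80 s
v² = v₀² + 2aΔx → Δx = (0² − 98.0²)/(2·-10) = 480 m
Maximum height = 172 + 480 = 652 m

651.7 m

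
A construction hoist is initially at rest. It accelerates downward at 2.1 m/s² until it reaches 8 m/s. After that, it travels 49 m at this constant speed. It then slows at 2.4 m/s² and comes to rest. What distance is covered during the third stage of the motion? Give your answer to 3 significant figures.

Phase 1 (accelerating): v₀ = 0 m/s, a = 2.1 m/s².
v = v₀ + at → t = (8 − 0) / 2.1 = 3.81 s
v² = v₀² + 2aΔx → Δx = (8² − 0²)/(2·2.1) = 15.2 m

Phase 2 (constant speed): v₀ = 8.00 m/s, a = 0 m/s².
Constant speed: t = d/v = 49/8.00 = 6.12 s

Phase 3 (decelerating): v₀ = 8.00 m/s, a = -2.4 m/s².
v = v₀ + at → t = (0 − 8.00) / -2.4 = 3.33 s
v² = v₀² + 2aΔx → Δx = (0² − 8.00²)/(2·-2.4) = 13.3 m
Distance in phase 3 = 13.3 m

13.3 m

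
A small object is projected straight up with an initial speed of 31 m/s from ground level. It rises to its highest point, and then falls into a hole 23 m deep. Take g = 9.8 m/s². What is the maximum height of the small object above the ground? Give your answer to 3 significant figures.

49.0 m

Phase 1 (rising): v₀ = 31.0 m/s, a = -9.8 m/s².
v = v₀ + at → t = (0 − 31.0) / -9.8 = 3.16 s
v² = v₀² + 2aΔx → Δx = (0² − 31.0²)/(2·-9.8) = 49.0 m
Maximum height = 49.0 m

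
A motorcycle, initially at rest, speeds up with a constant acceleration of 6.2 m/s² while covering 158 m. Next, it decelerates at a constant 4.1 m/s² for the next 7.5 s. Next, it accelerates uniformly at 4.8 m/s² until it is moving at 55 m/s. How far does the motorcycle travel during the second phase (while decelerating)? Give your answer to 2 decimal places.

Phase 1 (accelerating): v₀ = 0 m/s, a = 6.2 m/s².
v² = v₀² + 2aΔx = 0² + 2·6.2·158 = 1960 → v = 44.3 m/s
t = (v − v₀)/a = (44.3 − 0)/6.2 = 7.14 s

Phase 2 (decelerating): v₀ = 44.3 m/s, a = -4.1 m/s².
v = v₀ + at = 44.3 + (-4.1)(7.5) = 13.5 m/s
Δx = v₀t + ½at² = 44.3·7.5 + 0.5·-4.1·7.5² = 217 m
Distance in phase 2 = 217 m

216.66 m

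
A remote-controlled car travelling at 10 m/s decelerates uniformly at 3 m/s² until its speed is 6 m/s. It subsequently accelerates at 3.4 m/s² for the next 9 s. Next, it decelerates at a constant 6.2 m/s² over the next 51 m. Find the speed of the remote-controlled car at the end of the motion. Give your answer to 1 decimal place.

Phase 1 (decelerating): v₀ = 10.0 m/s, a = -3 m/s².
v = v₀ + at → t = (6 − 10.0) / -3 = 1.33 s
v² = v₀² + 2aΔx → Δx = (6² − 10.0²)/(2·-3) = 10.7 m

Phase 2 (accelerating): v₀ = 6.00 m/s, a = 3.4 m/s².
v = v₀ + at = 6.00 + (3.4)(9) = 36.6 m/s
Δx = v₀t + ½at² = 6.00·9 + 0.5·3.4·9² = 192 m

Phase 3 (decelerating): v₀ = 36.6 m/s, a = -6.2 m/s².
v² = v₀² + 2aΔx = 36.6² + 2·-6.2·51 = 707 → v = 26.6 m/s
t = (v − v₀)/a = (26.6 − 36.6)/-6.2 = 1.61 s
Final speed = 26.6 m/s

26.6 m/s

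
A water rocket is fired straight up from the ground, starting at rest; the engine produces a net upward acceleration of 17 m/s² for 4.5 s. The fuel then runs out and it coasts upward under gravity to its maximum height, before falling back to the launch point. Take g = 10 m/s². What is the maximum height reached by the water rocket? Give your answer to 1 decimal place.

Phase 1 (powered ascent): v₀ = 0 m/s, a = 17 m/s².
v = v₀ + at = 0 + (17)(4.5) = 76.5 m/s
Δx = v₀t + ½at² = 0·4.5 + 0.5·17·4.5² = 172 m

Phase 2 (coasting upward): v₀ = 76.5 m/s, a = -10 m/s².
v = v₀ + at → t = (0 − 76.5) / -10 = 7.65 s
v² = v₀² + 2aΔx → Δx = (0² − 76.5²)/(2·-10) = 293 m
Maximum height = 172 + 293 = 465 m

464.7 m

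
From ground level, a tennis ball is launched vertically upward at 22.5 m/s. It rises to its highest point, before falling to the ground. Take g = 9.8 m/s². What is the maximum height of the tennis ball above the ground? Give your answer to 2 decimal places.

25.83 m

Phase 1 (rising): v₀ = 22.5 m/s, a = -9.8 m/s².
v = v₀ + at → t = (0 − 22.5) / -9.8 = 2.30 s
v² = v₀² + 2aΔx → Δx = (0² − 22.5²)/(2·-9.8) = 25.8 m
Maximum height = 25.8 m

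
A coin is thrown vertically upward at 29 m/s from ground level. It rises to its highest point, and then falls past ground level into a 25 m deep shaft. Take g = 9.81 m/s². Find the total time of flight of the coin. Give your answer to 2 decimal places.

Phase 1 (rising): v₀ = 29.0 m/s, a = -9.81 m/s².
v = v₀ + at → t = (0 − 29.0) / -9.81 = 2.96 s
v² = v₀² + 2aΔx → Δx = (0² − 29.0²)/(2·-9.81) = 42.9 m

Phase 2 (falling): v₀ = 0 m/s, a = -9.81 m/s².
Falls 67.9 m from rest: t = √(2·67.9/9.81) = 3.72 s; v = g·t = 36.5 m/s.
Total time = 2.96 + 3.72 = 6.68 s

6.68 s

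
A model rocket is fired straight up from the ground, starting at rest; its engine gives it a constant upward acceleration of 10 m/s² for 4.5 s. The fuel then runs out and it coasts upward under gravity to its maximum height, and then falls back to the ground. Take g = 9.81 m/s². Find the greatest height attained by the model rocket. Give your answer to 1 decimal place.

Phase 1 (powered ascent): v₀ = 0 m/s, a = 10 m/s².
v = v₀ + at = 0 + (10)(4.5) = 45.0 m/s
Δx = v₀t + ½at² = 0·4.5 + 0.5·10·4.5² = 101 m

Phase 2 (coasting upward): v₀ = 45.0 m/s, a = -9.81 m/s².
v = v₀ + at → t = (0 − 45.0) / -9.81 = 4.59 s
v² = v₀² + 2aΔx → Δx = (0² − 45.0²)/(2·-9.81) = 103 m
Maximum height = 101 + 103 = 204 m

204.5 m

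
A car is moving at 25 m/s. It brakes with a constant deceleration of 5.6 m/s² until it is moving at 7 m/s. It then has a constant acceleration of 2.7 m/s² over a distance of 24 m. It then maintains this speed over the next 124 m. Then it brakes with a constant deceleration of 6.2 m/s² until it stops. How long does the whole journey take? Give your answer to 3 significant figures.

Phase 1 (decelerating): v₀ = 25.0 m/s, a = -5.6 m/s².
v = v₀ + at → t = (7 − 25.0) / -5.6 = 3.21 s
v² = v₀² + 2aΔx → Δx = (7² − 25.0²)/(2·-5.6) = 51.4 m

Phase 2 (accelerating): v₀ = 7.00 m/s, a = 2.7 m/s².
v² = v₀² + 2aΔx = 7.00² + 2·2.7·24 = 179 → v = 13.4 m/s
t = (v − v₀)/a = (13.4 − 7.00)/2.7 = 2.36 s

Phase 3 (constant speed): v₀ = 13.4 m/s, a = 0 m/s².
Constant speed: t = d/v = 124/13.4 = 9.28 s

Phase 4 (decelerating): v₀ = 13.4 m/s, a = -6.2 m/s².
v = v₀ + at → t = (0 − 13.4) / -6.2 = 2.16 s
v² = v₀² + 2aΔx → Δx = (0² − 13.4²)/(2·-6.2) = 14.4 m
Total time = 3.21 + 2.36 + 9.28 + 2.16 = 17.0 s

17.0 s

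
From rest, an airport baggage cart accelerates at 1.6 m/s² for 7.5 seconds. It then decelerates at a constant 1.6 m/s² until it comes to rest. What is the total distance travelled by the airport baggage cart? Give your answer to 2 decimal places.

Phase 1 (accelerating): v₀ = 0 m/s, a = 1.6 m/s².
v = v₀ + at = 0 + (1.6)(7.5) = 12.0 m/s
Δx = v₀t + ½at² = 0·7.5 + 0.5·1.6·7.5² = 45.0 m

Phase 2 (decelerating): v₀ = 12.0 m/s, a = -1.6 m/s².
v = v₀ + at → t = (0 − 12.0) / -1.6 = 7.50 s
v² = v₀² + 2aΔx → Δx = (0² − 12.0²)/(2·-1.6) = 45.0 m
Total distance = 45.0 + 45.0 = 90.0 m

90.00 m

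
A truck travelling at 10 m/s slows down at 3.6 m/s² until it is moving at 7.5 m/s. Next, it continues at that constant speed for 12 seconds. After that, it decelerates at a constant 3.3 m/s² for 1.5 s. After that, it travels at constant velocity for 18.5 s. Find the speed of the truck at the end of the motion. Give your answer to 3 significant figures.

Phase 1 (decelerating): v₀ = 10.0 m/s, a = -3.6 m/s².
v = v₀ + at → t = (7.5 − 10.0) / -3.6 = 0.694 s
v² = v₀² + 2aΔx → Δx = (7.5² − 10.0²)/(2·-3.6) = 6.08 m

Phase 2 (constant speed): v₀ = 7.50 m/s, a = 0 m/s².
v = v₀ + at = 7.50 + (0)(12) = 7.50 m/s
Δx = v₀t + ½at² = 7.50·12 + 0.5·0·12² = 90.0 m

Phase 3 (decelerating): v₀ = 7.50 m/s, a = -3.3 m/s².
v = v₀ + at = 7.50 + (-3.3)(1.5) = 2.55 m/s
Δx = v₀t + ½at² = 7.50·1.5 + 0.5·-3.3·1.5² = 7.54 m

Phase 4 (constant speed): v₀ = 2.55 m/s, a = 0 m/s².
v = v₀ + at = 2.55 + (0)(18.5) = 2.55 m/s
Δx = v₀t + ½at² = 2.55·18.5 + 0.5·0·18.5² = 47.2 m
Final speed = 2.55 m/s

2.55 m/s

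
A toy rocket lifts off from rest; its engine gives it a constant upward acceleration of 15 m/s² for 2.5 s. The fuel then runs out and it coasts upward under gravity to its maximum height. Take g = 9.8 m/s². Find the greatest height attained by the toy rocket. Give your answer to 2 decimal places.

Phase 1 (powered ascent): v₀ = 0 m/s, a = 15 m/s².
v = v₀ + at = 0 + (15)(2.5) = 37.5 m/s
Δx = v₀t + ½at² = 0·2.5 + 0.5·15·2.5² = 46.9 m

Phase 2 (coasting upward): v₀ = 37.5 m/s, a = -9.8 m/s².
v = v₀ + at → t = (0 − 37.5) / -9.8 = 3.83 s
v² = v₀² + 2aΔx → Δx = (0² − 37.5²)/(2·-9.8) = 71.7 m
Maximum height = 46.9 + 71.7 = 119 m

118.62 m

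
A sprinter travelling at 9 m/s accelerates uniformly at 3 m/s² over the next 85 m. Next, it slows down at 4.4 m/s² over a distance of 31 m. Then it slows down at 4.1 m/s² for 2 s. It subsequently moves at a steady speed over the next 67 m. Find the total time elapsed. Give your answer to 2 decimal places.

Phase 1 (accelerating): v₀ = 9.00 m/s, a = 3 m/s².
v² = v₀² + 2aΔx = 9.00² + 2·3·85 = 591 → v = 24.3 m/s
t = (v − v₀)/a = (24.3 − 9.00)/3 = 5.10 s

Phase 2 (decelerating): v₀ = 24.3 m/s, a = -4.4 m/s².
v² = v₀² + 2aΔx = 24.3² + 2·-4.4·31 = 318 → v = 17.8 m/s
t = (v − v₀)/a = (17.8 − 24.3)/-4.4 = 1.47 s

Phase 3 (decelerating): v₀ = 17.8 m/s, a = -4.1 m/s².
v = v₀ + at = 17.8 + (-4.1)(2) = 9.64 m/s
Δx = v₀t + ½at² = 17.8·2 + 0.5·-4.1·2² = 27.5 m

Phase 4 (constant speed): v₀ = 9.64 m/s, a = 0 m/s².
Constant speed: t = d/v = 67/9.64 = 6.95 s
Total time = 5.10 + 1.47 + 2.00 + 6.95 = 15.5 s

15.53 s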